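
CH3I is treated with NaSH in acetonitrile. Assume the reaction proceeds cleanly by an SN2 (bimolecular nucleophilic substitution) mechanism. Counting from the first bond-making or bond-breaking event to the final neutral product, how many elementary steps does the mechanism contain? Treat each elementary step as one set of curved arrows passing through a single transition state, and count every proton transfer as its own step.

Step 1: Backside attack by HS⁻ on the carbon bearing the iodide: the new C–S bond forms as the C–I bond breaks, with Walden inversion at carbon.
Total: 1 elementary step.

1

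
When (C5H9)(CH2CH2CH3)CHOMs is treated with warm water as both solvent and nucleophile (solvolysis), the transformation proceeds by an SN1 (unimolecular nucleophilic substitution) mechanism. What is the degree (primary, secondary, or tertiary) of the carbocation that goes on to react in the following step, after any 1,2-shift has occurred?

tertiary

Step 1: Rate-determining heterolysis of the C–O bond gives MsO⁻ and a secondary carbocation.
Step 2: A 1,2-hydride shift from the adjacent cyclopentyl carbon moves the positive charge from the secondary centre to an adjacent carbon, generating a more stable tertiary carbocation.
The cation rearranges from secondary to tertiary via a 1,2-hydride shift from the adjacent cyclopentyl carbon; the tertiary cation is what reacts next.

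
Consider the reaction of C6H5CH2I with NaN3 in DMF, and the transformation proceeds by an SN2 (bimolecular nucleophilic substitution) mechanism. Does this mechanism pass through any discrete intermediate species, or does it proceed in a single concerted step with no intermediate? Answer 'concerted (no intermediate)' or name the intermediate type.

The azide nucleophile donates a lone pair from N to the α-carbon in a backside attack; simultaneously the C–I σ-bond breaks and both of its electrons leave with I⁻. One concerted step with inversion of configuration.
All bond changes occur in one transition state; no discrete intermediate is formed.

concerted (no intermediate)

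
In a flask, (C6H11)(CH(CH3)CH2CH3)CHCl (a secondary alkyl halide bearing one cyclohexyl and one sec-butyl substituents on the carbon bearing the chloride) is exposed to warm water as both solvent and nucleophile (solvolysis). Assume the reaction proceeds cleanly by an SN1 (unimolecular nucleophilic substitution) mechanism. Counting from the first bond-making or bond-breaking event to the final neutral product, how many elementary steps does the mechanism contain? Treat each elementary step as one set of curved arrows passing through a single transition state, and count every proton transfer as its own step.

4

Step 1: The C–Cl bond breaks with both electrons going to the chloride; Cl⁻ leaves and a secondary carbocation remains.
Step 2: A 1,2-hydride shift from the adjacent cyclohexyl carbon moves the positive charge from the secondary centre to an adjacent carbon, generating a more stable tertiary carbocation.
Step 3: A lone pair on the oxygen of H2O attacks the carbocation, forming a new C–O σ-bond and an oxonium ion.
Step 4: Proton transfer from the O–H of the oxonium ion to a solvent molecule delivers the neutral alcohol.
Total: 4 elementary steps.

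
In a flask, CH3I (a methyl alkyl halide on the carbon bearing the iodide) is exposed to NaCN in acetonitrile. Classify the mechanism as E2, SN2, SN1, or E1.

SN2

Conditions: a methyl substrate with a strong nucleophile in the polar aprotic solvent acetonitrile.
These conditions are the textbook signature of the SN2 pathway.
An unhindered substrate with a strong nucleophile in a polar aprotic solvent favours one-step backside displacement.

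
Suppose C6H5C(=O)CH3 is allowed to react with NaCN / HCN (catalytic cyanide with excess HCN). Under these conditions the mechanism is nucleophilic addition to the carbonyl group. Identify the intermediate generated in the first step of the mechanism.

Step 1: A lone pair / filled orbital on CN⁻ attacks the electrophilic carbonyl carbon; the π(C=O) electrons shift onto oxygen, producing a tetrahedral alkoxide intermediate.
After step 1 the species present is a tetrahedral alkoxide intermediate.

tetrahedral alkoxide intermediate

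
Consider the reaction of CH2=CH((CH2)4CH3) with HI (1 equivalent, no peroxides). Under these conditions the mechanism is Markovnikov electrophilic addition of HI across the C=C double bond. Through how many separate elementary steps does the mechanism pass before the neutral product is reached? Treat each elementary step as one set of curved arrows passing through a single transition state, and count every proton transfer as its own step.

2

Step 1: Protonation of the alkene by HI: the π bond acts as the nucleophile and picks up H⁺, giving the more stable (Markovnikov) secondary carbocation. The H–I bond breaks heterolytically, releasing I⁻.
(No 1,2-shift: no single shift to an adjacent carbon would give a more stable cation.)
Step 2: I⁻ captures the cation: a lone pair on I⁻ fills the empty p orbital, producing the alkyl halide product.
Total: 2 elementary steps.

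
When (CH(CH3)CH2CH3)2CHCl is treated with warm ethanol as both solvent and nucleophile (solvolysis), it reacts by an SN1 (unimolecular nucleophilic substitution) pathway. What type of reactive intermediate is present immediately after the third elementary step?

oxonium ion

Step 1: Rate-determining heterolysis of the C–Cl bond gives Cl⁻ and a secondary carbocation.
Step 2: A 1,2-hydride shift from the adjacent sec-butyl carbon moves the positive charge from the secondary centre to an adjacent carbon, generating a more stable tertiary carbocation.
Step 3: Nucleophilic capture: the oxygen of CH3CH2OH bonds to the cationic carbon, producing an oxonium-ion intermediate.
After step 3 the species present is an oxonium ion.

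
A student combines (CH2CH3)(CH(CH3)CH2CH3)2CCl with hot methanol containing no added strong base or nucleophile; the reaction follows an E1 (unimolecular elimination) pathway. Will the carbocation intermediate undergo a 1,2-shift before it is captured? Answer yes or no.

no

The first-formed carbocation is tertiary.
No single 1,2-shift to an adjacent carbon would produce a more-substituted cation than the one already present, so no rearrangement occurs.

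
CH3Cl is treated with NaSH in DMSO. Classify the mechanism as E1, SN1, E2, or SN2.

Conditions: a methyl substrate with a strong nucleophile in the polar aprotic solvent DMSO.
These conditions are the textbook signature of the SN2 pathway.
An unhindered substrate with a strong nucleophile in a polar aprotic solvent favours one-step backside displacement.

SN2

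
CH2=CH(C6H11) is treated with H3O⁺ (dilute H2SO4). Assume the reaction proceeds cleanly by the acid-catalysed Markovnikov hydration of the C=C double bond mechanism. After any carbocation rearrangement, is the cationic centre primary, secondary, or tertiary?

tertiary

Step 1: Electrophilic addition begins with the π(C=C) electrons forming a bond to the proton of H3O⁺. Following Markovnikov's rule, the resulting cation is secondary. H2O is released.
Step 2: A 1,2-hydride shift from the adjacent cyclohexyl carbon moves the positive charge from the secondary centre to an adjacent carbon, generating a more stable tertiary carbocation.
The cation rearranges from secondary to tertiary via a 1,2-hydride shift from the adjacent cyclohexyl carbon; the tertiary cation is what reacts next.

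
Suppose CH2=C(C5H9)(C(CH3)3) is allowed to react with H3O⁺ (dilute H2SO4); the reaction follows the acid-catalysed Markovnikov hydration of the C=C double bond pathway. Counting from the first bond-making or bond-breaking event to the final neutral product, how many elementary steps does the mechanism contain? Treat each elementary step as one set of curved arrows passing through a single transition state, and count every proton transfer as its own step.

Step 1: The π electrons of the C=C bond attack a proton of H3O⁺; Markovnikov addition places the new C–H on the less-substituted alkene carbon, so the positive charge ends up on the more-substituted carbon — a tertiary carbocation. H2O is released.
(No 1,2-shift: no single shift to an adjacent carbon would give a more stable cation.)
Step 2: Water acts as the nucleophile: an oxygen lone pair bonds to the cationic carbon, giving an oxonium-ion intermediate.
Step 3: Deprotonation of the oxonium ion by a water molecule delivers the neutral alcohol and regenerates the acid catalyst.
Total: 3 elementary steps.

3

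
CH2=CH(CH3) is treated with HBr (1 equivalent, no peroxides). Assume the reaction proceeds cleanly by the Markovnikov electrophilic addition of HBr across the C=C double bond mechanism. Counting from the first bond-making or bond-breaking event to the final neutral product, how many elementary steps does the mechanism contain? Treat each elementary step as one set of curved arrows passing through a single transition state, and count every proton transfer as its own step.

Step 1: Protonation of the alkene by HBr: the π bond acts as the nucleophile and picks up H⁺, giving the more stable (Markovnikov) secondary carbocation. The H–Br bond breaks heterolytically, releasing Br⁻.
(No 1,2-shift: no single shift to an adjacent carbon would give a more stable cation.)
Step 2: Nucleophilic attack by Br⁻ on the carbocation completes the addition, giving R–Br.
Total: 2 elementary steps.

2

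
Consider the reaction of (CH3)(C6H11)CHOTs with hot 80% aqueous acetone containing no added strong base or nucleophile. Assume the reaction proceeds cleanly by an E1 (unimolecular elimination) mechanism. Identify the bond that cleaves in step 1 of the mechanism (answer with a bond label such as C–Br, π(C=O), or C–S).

Step 1: Rate-determining heterolysis of the C–O bond gives TsO⁻ and a secondary carbocation.
The bond broken in this step is the C–O bond.

C–O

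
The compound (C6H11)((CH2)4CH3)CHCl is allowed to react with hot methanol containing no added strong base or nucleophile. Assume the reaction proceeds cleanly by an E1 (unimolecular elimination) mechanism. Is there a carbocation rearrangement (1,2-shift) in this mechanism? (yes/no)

The first-formed carbocation is secondary.
The adjacent cyclohexyl carbon already bears 2 other carbon substituents and has a hydrogen to migrate; after a 1,2-hydride shift from that carbon the positive charge sits on a tertiary centre.
Tertiary is more stable than secondary, so the shift occurs.

yes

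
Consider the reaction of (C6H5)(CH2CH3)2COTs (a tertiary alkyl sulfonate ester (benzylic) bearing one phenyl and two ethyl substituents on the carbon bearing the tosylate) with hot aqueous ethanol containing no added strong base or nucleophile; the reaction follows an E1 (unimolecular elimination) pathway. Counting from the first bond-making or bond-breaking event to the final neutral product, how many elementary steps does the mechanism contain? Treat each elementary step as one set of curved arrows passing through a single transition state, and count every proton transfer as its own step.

Step 1: Unassisted departure of TsO⁻ (taking the C–O bonding pair) generates a tertiary carbocation.
(No 1,2-shift: no single shift to an adjacent carbon would give a more stable cation.)
Step 2: Loss of a β-proton to a water (or ethanol) molecule of the solvent: the C–H bonding pair collapses toward the cationic carbon to form the C=C π bond, yielding the alkene.
Total: 2 elementary steps.

2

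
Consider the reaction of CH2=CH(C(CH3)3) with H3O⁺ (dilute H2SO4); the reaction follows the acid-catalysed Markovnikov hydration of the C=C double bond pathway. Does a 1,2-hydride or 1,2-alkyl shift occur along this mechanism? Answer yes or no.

yes

The first-formed carbocation is secondary.
The adjacent tert-butyl carbon has no hydrogen but bears methyl groups; migration of one methyl with its bonding pair (a 1,2-methyl shift) places the charge on a tertiary centre.
Tertiary is more stable than secondary, so the shift occurs.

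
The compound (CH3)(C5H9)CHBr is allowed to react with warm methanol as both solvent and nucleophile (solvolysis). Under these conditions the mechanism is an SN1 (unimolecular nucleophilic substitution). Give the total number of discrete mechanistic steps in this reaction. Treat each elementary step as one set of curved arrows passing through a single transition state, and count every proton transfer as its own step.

Step 1: The C–Br bond breaks with both electrons going to the bromide; Br⁻ leaves and a secondary carbocation remains.
Step 2: A hydride (H with its bonding pair) migrates from the adjacent cyclopentyl carbon to the cationic centre — a 1,2-hydride shift — upgrading the secondary cation to a tertiary one.
Step 3: A lone pair on the oxygen of CH3OH attacks the carbocation, forming a new C–O σ-bond and an oxonium ion.
Step 4: Deprotonation of the oxonium oxygen by solvent methanol yields the neutral ether.
Total: 4 elementary steps.

4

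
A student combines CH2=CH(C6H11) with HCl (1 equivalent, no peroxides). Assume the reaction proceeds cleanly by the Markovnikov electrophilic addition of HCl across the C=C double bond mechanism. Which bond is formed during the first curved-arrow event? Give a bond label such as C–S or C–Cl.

C–H

Step 1: The π electrons of the C=C bond attack a proton of HCl; Markovnikov addition places the new C–H on the less-substituted alkene carbon, so the positive charge ends up on the more-substituted carbon — a secondary carbocation. The H–Cl bond breaks heterolytically, releasing Cl⁻.
The bond formed in this step is the C–H bond.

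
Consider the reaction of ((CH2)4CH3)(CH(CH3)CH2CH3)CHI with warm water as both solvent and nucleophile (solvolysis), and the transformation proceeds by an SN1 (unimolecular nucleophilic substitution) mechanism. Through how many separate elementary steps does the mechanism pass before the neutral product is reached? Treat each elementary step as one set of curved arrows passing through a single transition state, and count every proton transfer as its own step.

Step 1: Rate-determining heterolysis of the C–I bond gives I⁻ and a secondary carbocation.
Step 2: Carbocation rearrangement: a 1,2-hydride shift from the adjacent sec-butyl carbon converts the initially-formed secondary cation into the more stable tertiary cation.
Step 3: H2O donates an oxygen lone pair into the empty p orbital of the cation, giving a protonated alcohol (an oxonium ion).
Step 4: A second solvent molecule removes the proton on oxygen, giving the neutral alcohol product.
Total: 4 elementary steps.

4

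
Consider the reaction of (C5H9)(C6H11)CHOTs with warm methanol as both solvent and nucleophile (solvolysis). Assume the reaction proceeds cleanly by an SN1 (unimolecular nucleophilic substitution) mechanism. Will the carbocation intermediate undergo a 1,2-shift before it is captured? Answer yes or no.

yes

The first-formed carbocation is secondary.
The adjacent cyclohexyl carbon already bears 2 other carbon substituents and has a hydrogen to migrate; after a 1,2-hydride shift from that carbon the positive charge sits on a tertiary centre.
Tertiary is more stable than secondary, so the shift occurs.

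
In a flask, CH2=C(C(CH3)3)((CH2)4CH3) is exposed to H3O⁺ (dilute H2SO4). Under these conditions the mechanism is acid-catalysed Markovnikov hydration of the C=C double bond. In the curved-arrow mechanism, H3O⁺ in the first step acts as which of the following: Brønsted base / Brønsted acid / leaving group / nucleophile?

Brønsted acid

Step 1: Electrophilic addition begins with the π(C=C) electrons forming a bond to the proton of H3O⁺. Following Markovnikov's rule, the resulting cation is tertiary. H2O is released.
H3O⁺ in the first step donates a proton in a proton-transfer step — a Brønsted acid.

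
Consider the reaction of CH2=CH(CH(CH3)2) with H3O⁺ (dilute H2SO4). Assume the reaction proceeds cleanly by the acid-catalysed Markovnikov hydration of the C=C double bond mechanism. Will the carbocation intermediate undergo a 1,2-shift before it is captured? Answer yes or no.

yes

The first-formed carbocation is secondary.
The adjacent isopropyl carbon already bears 2 other carbon substituents and has a hydrogen to migrate; after a 1,2-hydride shift from that carbon the positive charge sits on a tertiary centre.
Tertiary is more stable than secondary, so the shift occurs.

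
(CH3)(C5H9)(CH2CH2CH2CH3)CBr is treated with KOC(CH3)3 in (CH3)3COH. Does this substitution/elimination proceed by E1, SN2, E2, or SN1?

Conditions: a strong/bulky base with a tertiary substrate bearing a β-hydrogen.
These conditions are the textbook signature of the E2 pathway.
A strong (often hindered) base removes a β-H in concert with loss of the leaving group — bimolecular elimination.

E2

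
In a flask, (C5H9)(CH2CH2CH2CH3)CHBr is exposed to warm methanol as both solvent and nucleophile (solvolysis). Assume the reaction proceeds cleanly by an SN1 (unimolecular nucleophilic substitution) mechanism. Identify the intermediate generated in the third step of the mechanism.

oxonium ion

Step 1: Rate-determining heterolysis of the C–Br bond gives Br⁻ and a secondary carbocation.
Step 2: Carbocation rearrangement: a 1,2-hydride shift from the adjacent cyclopentyl carbon converts the initially-formed secondary cation into the more stable tertiary cation.
Step 3: A lone pair on the oxygen of CH3OH attacks the carbocation, forming a new C–O σ-bond and an oxonium ion.
After step 3 the species present is an oxonium ion.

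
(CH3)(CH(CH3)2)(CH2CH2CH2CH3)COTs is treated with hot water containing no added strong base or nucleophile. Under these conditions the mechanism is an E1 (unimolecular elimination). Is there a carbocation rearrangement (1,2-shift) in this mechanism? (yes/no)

The first-formed carbocation is tertiary.
No single 1,2-shift to an adjacent carbon would produce a more-substituted cation than the one already present, so no rearrangement occurs.

no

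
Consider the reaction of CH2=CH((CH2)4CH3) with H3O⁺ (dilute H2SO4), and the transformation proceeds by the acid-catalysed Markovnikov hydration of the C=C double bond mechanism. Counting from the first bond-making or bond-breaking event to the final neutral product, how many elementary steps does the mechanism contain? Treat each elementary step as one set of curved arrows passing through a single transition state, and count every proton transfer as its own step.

3

Step 1: Electrophilic addition begins with the π(C=C) electrons forming a bond to the proton of H3O⁺. Following Markovnikov's rule, the resulting cation is secondary. H2O is released.
(No 1,2-shift: no single shift to an adjacent carbon would give a more stable cation.)
Step 2: Nucleophilic capture of the cation by H2O produces the protonated alcohol (an oxonium ion).
Step 3: Deprotonation of the oxonium ion by a water molecule delivers the neutral alcohol and regenerates the acid catalyst.
Total: 3 elementary steps.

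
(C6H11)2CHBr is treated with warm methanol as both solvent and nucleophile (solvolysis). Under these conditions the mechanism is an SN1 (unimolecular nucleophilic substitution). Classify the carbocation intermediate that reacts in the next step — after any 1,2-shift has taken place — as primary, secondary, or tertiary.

Step 1: Ionisation: the C–Br σ-bond cleaves heterolytically; both bonding electrons depart with Br⁻, leaving a secondary carbocation at the α-carbon.
Step 2: Carbocation rearrangement: a 1,2-hydride shift from the adjacent cyclohexyl carbon converts the initially-formed secondary cation into the more stable tertiary cation.
The cation rearranges from secondary to tertiary via a 1,2-hydride shift from the adjacent cyclohexyl carbon; the tertiary cation is what reacts next.

tertiary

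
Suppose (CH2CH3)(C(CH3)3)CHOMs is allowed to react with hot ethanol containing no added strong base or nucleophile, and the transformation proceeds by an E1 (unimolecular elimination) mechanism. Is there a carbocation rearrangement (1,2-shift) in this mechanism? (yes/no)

yes

The first-formed carbocation is secondary.
The adjacent tert-butyl carbon has no hydrogen but bears methyl groups; migration of one methyl with its bonding pair (a 1,2-methyl shift) places the charge on a tertiary centre.
Tertiary is more stable than secondary, so the shift occurs.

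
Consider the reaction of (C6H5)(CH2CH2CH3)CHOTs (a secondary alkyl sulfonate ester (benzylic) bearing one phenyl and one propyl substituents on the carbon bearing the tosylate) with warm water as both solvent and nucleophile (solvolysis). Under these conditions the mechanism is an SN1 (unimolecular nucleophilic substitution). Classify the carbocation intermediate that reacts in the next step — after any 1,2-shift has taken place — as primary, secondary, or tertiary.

Step 1: Rate-determining heterolysis of the C–O bond gives TsO⁻ and a secondary carbocation.
No single 1,2-shift to an adjacent carbon would give a more-substituted cation, so no rearrangement occurs.

secondary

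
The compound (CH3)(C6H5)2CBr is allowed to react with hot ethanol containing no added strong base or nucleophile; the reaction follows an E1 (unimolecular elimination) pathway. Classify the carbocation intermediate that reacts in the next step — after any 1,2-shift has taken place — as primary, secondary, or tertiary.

Step 1: Ionisation: the C–Br σ-bond cleaves heterolytically; both bonding electrons depart with Br⁻, leaving a tertiary carbocation at the α-carbon.
No single 1,2-shift to an adjacent carbon would give a more-substituted cation, so no rearrangement occurs.

tertiary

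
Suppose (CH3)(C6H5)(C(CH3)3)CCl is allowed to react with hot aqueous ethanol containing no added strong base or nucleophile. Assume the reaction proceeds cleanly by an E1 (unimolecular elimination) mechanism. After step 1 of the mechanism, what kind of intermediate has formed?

tertiary carbocation

Step 1: Ionisation: the C–Cl σ-bond cleaves heterolytically; both bonding electrons depart with Cl⁻, leaving a tertiary carbocation at the α-carbon.
After step 1 the species present is a tertiary carbocation.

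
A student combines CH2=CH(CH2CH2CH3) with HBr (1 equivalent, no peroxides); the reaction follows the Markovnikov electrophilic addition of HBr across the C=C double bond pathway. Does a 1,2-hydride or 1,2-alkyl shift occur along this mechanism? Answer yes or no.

The first-formed carbocation is secondary.
No single 1,2-shift to an adjacent carbon would produce a more-substituted cation than the one already present, so no rearrangement occurs.

no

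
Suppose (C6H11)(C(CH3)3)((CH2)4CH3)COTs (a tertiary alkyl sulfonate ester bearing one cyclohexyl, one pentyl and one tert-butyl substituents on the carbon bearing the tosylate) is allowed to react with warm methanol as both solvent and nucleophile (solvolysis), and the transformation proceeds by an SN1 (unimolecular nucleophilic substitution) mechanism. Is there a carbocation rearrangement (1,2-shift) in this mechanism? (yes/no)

no

The first-formed carbocation is tertiary.
No single 1,2-shift to an adjacent carbon would produce a more-substituted cation than the one already present, so no rearrangement occurs.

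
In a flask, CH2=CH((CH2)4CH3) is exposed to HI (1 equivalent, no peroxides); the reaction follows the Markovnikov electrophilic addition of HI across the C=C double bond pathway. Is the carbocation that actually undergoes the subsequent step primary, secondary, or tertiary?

Step 1: Electrophilic addition begins with the π(C=C) electrons forming a bond to the proton of HI. Following Markovnikov's rule, the resulting cation is secondary. The H–I bond breaks heterolytically, releasing I⁻.
No single 1,2-shift to an adjacent carbon would give a more-substituted cation, so no rearrangement occurs.

secondary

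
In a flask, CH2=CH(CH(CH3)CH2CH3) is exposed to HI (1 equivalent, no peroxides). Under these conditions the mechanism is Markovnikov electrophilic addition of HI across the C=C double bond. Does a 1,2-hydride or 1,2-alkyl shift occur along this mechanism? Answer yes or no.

yes

The first-formed carbocation is secondary.
The adjacent sec-butyl carbon already bears 2 other carbon substituents and has a hydrogen to migrate; after a 1,2-hydride shift from that carbon the positive charge sits on a tertiary centre.
Tertiary is more stable than secondary, so the shift occurs.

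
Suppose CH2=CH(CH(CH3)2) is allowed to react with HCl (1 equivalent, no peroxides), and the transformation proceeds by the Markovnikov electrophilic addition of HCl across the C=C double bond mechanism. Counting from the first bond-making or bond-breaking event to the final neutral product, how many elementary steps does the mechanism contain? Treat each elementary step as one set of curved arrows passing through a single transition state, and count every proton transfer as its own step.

Step 1: Protonation of the alkene by HCl: the π bond acts as the nucleophile and picks up H⁺, giving the more stable (Markovnikov) secondary carbocation. The H–Cl bond breaks heterolytically, releasing Cl⁻.
Step 2: Carbocation rearrangement: a 1,2-hydride shift from the adjacent isopropyl carbon converts the initially-formed secondary cation into the more stable tertiary cation.
Step 3: Nucleophilic attack by Cl⁻ on the carbocation completes the addition, giving R–Cl.
Total: 3 elementary steps.

3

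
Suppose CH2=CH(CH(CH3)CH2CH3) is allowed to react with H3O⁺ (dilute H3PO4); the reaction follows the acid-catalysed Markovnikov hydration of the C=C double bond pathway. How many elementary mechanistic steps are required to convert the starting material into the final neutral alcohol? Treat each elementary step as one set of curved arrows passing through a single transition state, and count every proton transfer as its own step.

Step 1: Electrophilic addition begins with the π(C=C) electrons forming a bond to the proton of H3O⁺. Following Markovnikov's rule, the resulting cation is secondary. H2O is released.
Step 2: A hydride (H with its bonding pair) migrates from the adjacent sec-butyl carbon to the cationic centre — a 1,2-hydride shift — upgrading the secondary cation to a tertiary one.
Step 3: Nucleophilic capture of the cation by H2O produces the protonated alcohol (an oxonium ion).
Step 4: Deprotonation of the oxonium ion by a water molecule delivers the neutral alcohol and regenerates the acid catalyst.
Total: 4 elementary steps.

4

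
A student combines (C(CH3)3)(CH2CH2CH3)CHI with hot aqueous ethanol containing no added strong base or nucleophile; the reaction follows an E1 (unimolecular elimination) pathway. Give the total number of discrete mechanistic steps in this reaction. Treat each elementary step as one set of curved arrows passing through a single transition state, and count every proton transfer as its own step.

Step 1: Rate-determining heterolysis of the C–I bond gives I⁻ and a secondary carbocation.
Step 2: A 1,2-methyl shift from the adjacent tert-butyl carbon moves the positive charge from the secondary centre to an adjacent carbon, generating a more stable tertiary carbocation.
Step 3: A weak base (a water (or ethanol) molecule from the solvent) removes a proton from a carbon adjacent to the cationic centre; the electrons of that C–H bond become the new π(C=C) bond, giving the alkene.
Total: 3 elementary steps.

3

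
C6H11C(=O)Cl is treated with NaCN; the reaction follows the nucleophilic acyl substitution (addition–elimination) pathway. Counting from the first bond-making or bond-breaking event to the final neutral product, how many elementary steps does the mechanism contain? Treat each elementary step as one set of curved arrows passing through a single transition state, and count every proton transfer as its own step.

Step 1: A lone pair on the C of CN⁻ attacks the electrophilic acyl carbon; the π(C=O) electrons move onto oxygen, giving a tetrahedral intermediate.
Step 2: Elimination step: re-formation of the carbonyl π bond drives out Cl⁻, giving the new acyl compound.
Total: 2 elementary steps.

2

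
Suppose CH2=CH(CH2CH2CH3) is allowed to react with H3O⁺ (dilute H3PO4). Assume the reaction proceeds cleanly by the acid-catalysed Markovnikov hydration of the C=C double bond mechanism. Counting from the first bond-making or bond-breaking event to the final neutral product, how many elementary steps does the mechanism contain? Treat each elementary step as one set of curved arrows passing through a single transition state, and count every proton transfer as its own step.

3

Step 1: Protonation of the alkene by H3O⁺: the π bond acts as the nucleophile and picks up H⁺, giving the more stable (Markovnikov) secondary carbocation. H2O is released.
(No 1,2-shift: no single shift to an adjacent carbon would give a more stable cation.)
Step 2: Nucleophilic capture of the cation by H2O produces the protonated alcohol (an oxonium ion).
Step 3: H2O removes a proton from the oxonium oxygen, regenerating H3O⁺ and giving the neutral alcohol.
Total: 3 elementary steps.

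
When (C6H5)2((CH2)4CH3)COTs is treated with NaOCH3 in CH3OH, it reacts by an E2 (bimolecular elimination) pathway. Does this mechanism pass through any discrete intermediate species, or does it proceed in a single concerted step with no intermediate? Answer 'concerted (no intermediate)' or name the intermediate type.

concerted (no intermediate)

In one step, CH3O⁻ pulls off a β-proton, the C–O bond cleaves, and a C=C double bond forms between the α- and β-carbons (E2, anti elimination).
All bond changes occur in one transition state; no discrete intermediate is formed.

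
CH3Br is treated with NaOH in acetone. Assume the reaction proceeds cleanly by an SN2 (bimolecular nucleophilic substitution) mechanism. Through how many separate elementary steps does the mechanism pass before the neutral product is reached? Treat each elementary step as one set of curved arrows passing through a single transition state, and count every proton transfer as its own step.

1

Step 1: OH⁻ attacks the back face of the α-carbon while Br⁻ departs with the C–Br bonding pair — a single concerted displacement through a pentacoordinate transition state.
Total: 1 elementary step.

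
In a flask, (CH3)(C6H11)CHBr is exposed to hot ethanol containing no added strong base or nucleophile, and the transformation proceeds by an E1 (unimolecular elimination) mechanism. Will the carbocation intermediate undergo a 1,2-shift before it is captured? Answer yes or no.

yes

The first-formed carbocation is secondary.
The adjacent cyclohexyl carbon already bears 2 other carbon substituents and has a hydrogen to migrate; after a 1,2-hydride shift from that carbon the positive charge sits on a tertiary centre.
Tertiary is more stable than secondary, so the shift occurs.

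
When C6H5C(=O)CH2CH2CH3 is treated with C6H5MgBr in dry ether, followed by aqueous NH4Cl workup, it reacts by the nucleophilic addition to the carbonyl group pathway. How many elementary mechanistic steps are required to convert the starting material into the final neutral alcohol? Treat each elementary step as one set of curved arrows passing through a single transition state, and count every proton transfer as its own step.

2

Step 1: Nucleophilic addition: the carbanion-like carbon of C6H5MgBr adds to the carbonyl carbon, pushing the π(C=O) electron pair onto oxygen and giving a tetrahedral alkoxide.
Step 2: On aqueous NH4Cl workup the alkoxide oxygen is protonated, giving an alcohol.
Total: 2 elementary steps.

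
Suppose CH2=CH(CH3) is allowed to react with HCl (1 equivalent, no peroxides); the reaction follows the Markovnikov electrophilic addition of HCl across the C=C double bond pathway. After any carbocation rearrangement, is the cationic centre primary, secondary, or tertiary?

secondary

Step 1: Electrophilic addition begins with the π(C=C) electrons forming a bond to the proton of HCl. Following Markovnikov's rule, the resulting cation is secondary. The H–Cl bond breaks heterolytically, releasing Cl⁻.
No single 1,2-shift to an adjacent carbon would give a more-substituted cation, so no rearrangement occurs.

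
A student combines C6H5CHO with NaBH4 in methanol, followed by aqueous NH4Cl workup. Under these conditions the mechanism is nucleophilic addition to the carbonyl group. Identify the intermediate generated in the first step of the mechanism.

tetrahedral alkoxide intermediate

Step 1: H⁻ (delivered from BH4⁻) attacks the sp² carbonyl carbon; the C=O π bond breaks and the electrons end up as a lone pair on the alkoxide oxygen of the tetrahedral intermediate.
After step 1 the species present is a tetrahedral alkoxide intermediate.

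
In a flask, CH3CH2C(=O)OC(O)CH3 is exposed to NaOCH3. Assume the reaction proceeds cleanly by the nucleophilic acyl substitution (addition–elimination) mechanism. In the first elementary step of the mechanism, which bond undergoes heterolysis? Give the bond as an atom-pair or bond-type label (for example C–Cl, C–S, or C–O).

Step 1: A lone pair on the O of CH3O⁻ attacks the electrophilic acyl carbon; the π(C=O) electrons move onto oxygen, giving a tetrahedral intermediate.
The bond broken in this step is the π(C=O) bond.

π(C=O)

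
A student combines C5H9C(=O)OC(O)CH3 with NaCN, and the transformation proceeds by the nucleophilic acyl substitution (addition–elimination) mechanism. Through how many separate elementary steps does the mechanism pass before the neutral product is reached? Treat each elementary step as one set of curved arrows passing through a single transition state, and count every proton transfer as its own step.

Step 1: A lone pair on the C of CN⁻ attacks the electrophilic acyl carbon; the π(C=O) electrons move onto oxygen, giving a tetrahedral intermediate.
Step 2: An oxygen lone pair re-forms the C=O π bond as the C–O σ-bond breaks; CH3CO2⁻ is expelled.
Total: 2 elementary steps.

2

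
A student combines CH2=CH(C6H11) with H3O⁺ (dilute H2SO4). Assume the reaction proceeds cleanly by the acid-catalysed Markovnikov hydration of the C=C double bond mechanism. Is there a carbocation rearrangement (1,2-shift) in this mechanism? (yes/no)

yes

The first-formed carbocation is secondary.
The adjacent cyclohexyl carbon already bears 2 other carbon substituents and has a hydrogen to migrate; after a 1,2-hydride shift from that carbon the positive charge sits on a tertiary centre.
Tertiary is more stable than secondary, so the shift occurs.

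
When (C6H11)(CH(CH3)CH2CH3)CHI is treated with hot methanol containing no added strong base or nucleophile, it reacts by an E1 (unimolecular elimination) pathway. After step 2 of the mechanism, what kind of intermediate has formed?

tertiary carbocation

Step 1: The C–I bond breaks with both electrons going to the iodide; I⁻ leaves and a secondary carbocation remains.
Step 2: A hydride (H with its bonding pair) migrates from the adjacent sec-butyl carbon to the cationic centre — a 1,2-hydride shift — upgrading the secondary cation to a tertiary one.
After step 2 the species present is a tertiary carbocation.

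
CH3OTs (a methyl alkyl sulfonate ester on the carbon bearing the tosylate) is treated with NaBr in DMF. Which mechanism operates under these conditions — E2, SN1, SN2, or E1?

SN2

Conditions: a methyl substrate with a strong nucleophile in the polar aprotic solvent DMF.
These conditions are the textbook signature of the SN2 pathway.
An unhindered substrate with a strong nucleophile in a polar aprotic solvent favours one-step backside displacement.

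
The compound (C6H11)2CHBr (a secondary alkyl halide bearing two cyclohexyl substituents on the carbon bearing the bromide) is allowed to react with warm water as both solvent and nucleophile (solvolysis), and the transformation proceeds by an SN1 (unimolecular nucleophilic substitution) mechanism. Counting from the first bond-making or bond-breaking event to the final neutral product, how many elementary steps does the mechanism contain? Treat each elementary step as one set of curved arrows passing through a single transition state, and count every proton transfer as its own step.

4

Step 1: Ionisation: the C–Br σ-bond cleaves heterolytically; both bonding electrons depart with Br⁻, leaving a secondary carbocation at the α-carbon.
Step 2: A hydride (H with its bonding pair) migrates from the adjacent cyclohexyl carbon to the cationic centre — a 1,2-hydride shift — upgrading the secondary cation to a tertiary one.
Step 3: H2O donates an oxygen lone pair into the empty p orbital of the cation, giving a protonated alcohol (an oxonium ion).
Step 4: A second solvent molecule removes the proton on oxygen, giving the neutral alcohol product.
Total: 4 elementary steps.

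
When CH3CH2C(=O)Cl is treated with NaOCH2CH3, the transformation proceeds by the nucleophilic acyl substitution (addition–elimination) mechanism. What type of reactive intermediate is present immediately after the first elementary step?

Step 1: A lone pair on the O of CH3CH2O⁻ attacks the electrophilic acyl carbon; the π(C=O) electrons move onto oxygen, giving a tetrahedral intermediate.
After step 1 the species present is a tetrahedral intermediate.

tetrahedral intermediate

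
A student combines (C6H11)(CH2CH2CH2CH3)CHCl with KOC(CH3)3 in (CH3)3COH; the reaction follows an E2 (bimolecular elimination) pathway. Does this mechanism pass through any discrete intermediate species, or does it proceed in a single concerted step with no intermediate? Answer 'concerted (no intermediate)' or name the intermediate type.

concerted (no intermediate)

Concerted anti-periplanar elimination: (CH3)3CO⁻ abstracts a β-H while Cl⁻ leaves, and the C–H electrons become the new C=C π bond — all in a single transition state.
All bond changes occur in one transition state; no discrete intermediate is formed.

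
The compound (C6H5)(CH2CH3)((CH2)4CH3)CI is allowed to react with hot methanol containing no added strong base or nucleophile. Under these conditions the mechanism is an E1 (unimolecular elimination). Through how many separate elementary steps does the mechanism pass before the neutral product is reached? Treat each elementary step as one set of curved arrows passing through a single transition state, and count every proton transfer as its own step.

2

Step 1: Unassisted departure of I⁻ (taking the C–I bonding pair) generates a tertiary carbocation.
(No 1,2-shift: no single shift to an adjacent carbon would give a more stable cation.)
Step 2: A weak base (a methanol molecule from the solvent) removes a proton from a carbon adjacent to the cationic centre; the electrons of that C–H bond become the new π(C=C) bond, giving the alkene.
Total: 2 elementary steps.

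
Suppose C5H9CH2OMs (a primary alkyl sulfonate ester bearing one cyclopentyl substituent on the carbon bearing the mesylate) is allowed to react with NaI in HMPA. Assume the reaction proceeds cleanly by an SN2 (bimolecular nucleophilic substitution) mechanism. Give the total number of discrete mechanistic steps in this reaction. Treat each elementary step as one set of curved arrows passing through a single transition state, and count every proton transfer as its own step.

Step 1: I⁻ attacks the back face of the α-carbon while MsO⁻ departs with the C–O bonding pair — a single concerted displacement through a pentacoordinate transition state.
Total: 1 elementary step.

1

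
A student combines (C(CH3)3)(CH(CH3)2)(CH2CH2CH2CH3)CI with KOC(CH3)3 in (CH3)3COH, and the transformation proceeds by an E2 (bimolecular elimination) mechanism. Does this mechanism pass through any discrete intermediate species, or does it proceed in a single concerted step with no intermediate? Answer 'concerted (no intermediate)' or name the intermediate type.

In one step, (CH3)3CO⁻ pulls off a β-proton, the C–I bond cleaves, and a C=C double bond forms between the α- and β-carbons (E2, anti elimination).
All bond changes occur in one transition state; no discrete intermediate is formed.

concerted (no intermediate)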